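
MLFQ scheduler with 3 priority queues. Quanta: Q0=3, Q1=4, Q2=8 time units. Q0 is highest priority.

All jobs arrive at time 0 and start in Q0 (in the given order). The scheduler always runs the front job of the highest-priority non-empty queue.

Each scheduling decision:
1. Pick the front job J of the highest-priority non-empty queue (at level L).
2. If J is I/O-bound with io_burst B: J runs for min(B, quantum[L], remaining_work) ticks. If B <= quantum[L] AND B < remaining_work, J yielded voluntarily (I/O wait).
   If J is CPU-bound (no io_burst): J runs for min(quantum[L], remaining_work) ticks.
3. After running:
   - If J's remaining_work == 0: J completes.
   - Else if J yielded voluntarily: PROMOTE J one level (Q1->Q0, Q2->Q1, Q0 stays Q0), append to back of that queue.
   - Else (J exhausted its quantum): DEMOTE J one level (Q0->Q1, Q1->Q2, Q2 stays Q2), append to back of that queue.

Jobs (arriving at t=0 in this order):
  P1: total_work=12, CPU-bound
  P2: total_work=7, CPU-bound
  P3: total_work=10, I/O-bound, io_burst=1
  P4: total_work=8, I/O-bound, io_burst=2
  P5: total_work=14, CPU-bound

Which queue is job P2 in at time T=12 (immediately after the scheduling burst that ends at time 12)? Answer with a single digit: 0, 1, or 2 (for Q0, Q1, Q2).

Answer: 1

Derivation:
t=0-3: P1@Q0 runs 3, rem=9, quantum used, demote→Q1. Q0=[P2,P3,P4,P5] Q1=[P1] Q2=[]
t=3-6: P2@Q0 runs 3, rem=4, quantum used, demote→Q1. Q0=[P3,P4,P5] Q1=[P1,P2] Q2=[]
t=6-7: P3@Q0 runs 1, rem=9, I/O yield, promote→Q0. Q0=[P4,P5,P3] Q1=[P1,P2] Q2=[]
t=7-9: P4@Q0 runs 2, rem=6, I/O yield, promote→Q0. Q0=[P5,P3,P4] Q1=[P1,P2] Q2=[]
t=9-12: P5@Q0 runs 3, rem=11, quantum used, demote→Q1. Q0=[P3,P4] Q1=[P1,P2,P5] Q2=[]
t=12-13: P3@Q0 runs 1, rem=8, I/O yield, promote→Q0. Q0=[P4,P3] Q1=[P1,P2,P5] Q2=[]
t=13-15: P4@Q0 runs 2, rem=4, I/O yield, promote→Q0. Q0=[P3,P4] Q1=[P1,P2,P5] Q2=[]
t=15-16: P3@Q0 runs 1, rem=7, I/O yield, promote→Q0. Q0=[P4,P3] Q1=[P1,P2,P5] Q2=[]
t=16-18: P4@Q0 runs 2, rem=2, I/O yield, promote→Q0. Q0=[P3,P4] Q1=[P1,P2,P5] Q2=[]
t=18-19: P3@Q0 runs 1, rem=6, I/O yield, promote→Q0. Q0=[P4,P3] Q1=[P1,P2,P5] Q2=[]
t=19-21: P4@Q0 runs 2, rem=0, completes. Q0=[P3] Q1=[P1,P2,P5] Q2=[]
t=21-22: P3@Q0 runs 1, rem=5, I/O yield, promote→Q0. Q0=[P3] Q1=[P1,P2,P5] Q2=[]
t=22-23: P3@Q0 runs 1, rem=4, I/O yield, promote→Q0. Q0=[P3] Q1=[P1,P2,P5] Q2=[]
t=23-24: P3@Q0 runs 1, rem=3, I/O yield, promote→Q0. Q0=[P3] Q1=[P1,P2,P5] Q2=[]
t=24-25: P3@Q0 runs 1, rem=2, I/O yield, promote→Q0. Q0=[P3] Q1=[P1,P2,P5] Q2=[]
t=25-26: P3@Q0 runs 1, rem=1, I/O yield, promote→Q0. Q0=[P3] Q1=[P1,P2,P5] Q2=[]
t=26-27: P3@Q0 runs 1, rem=0, completes. Q0=[] Q1=[P1,P2,P5] Q2=[]
t=27-31: P1@Q1 runs 4, rem=5, quantum used, demote→Q2. Q0=[] Q1=[P2,P5] Q2=[P1]
t=31-35: P2@Q1 runs 4, rem=0, completes. Q0=[] Q1=[P5] Q2=[P1]
t=35-39: P5@Q1 runs 4, rem=7, quantum used, demote→Q2. Q0=[] Q1=[] Q2=[P1,P5]
t=39-44: P1@Q2 runs 5, rem=0, completes. Q0=[] Q1=[] Q2=[P5]
t=44-51: P5@Q2 runs 7, rem=0, completes. Q0=[] Q1=[] Q2=[]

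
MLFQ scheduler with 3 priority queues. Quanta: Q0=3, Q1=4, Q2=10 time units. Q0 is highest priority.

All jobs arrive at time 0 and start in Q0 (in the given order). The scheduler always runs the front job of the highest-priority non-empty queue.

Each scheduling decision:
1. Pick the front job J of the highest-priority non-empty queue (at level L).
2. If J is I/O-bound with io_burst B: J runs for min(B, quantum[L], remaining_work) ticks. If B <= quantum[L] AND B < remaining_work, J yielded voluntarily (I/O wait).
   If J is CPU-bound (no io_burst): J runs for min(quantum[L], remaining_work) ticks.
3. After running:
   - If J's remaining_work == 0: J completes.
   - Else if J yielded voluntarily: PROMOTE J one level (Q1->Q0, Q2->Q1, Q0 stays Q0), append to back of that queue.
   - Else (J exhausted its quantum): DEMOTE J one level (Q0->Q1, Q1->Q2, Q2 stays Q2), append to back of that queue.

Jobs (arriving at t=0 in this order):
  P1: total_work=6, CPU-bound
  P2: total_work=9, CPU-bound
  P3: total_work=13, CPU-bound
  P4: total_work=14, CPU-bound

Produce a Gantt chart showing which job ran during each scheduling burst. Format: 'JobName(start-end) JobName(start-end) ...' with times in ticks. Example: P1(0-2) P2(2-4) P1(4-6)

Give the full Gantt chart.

Answer: P1(0-3) P2(3-6) P3(6-9) P4(9-12) P1(12-15) P2(15-19) P3(19-23) P4(23-27) P2(27-29) P3(29-35) P4(35-42)

Derivation:
t=0-3: P1@Q0 runs 3, rem=3, quantum used, demote→Q1. Q0=[P2,P3,P4] Q1=[P1] Q2=[]
t=3-6: P2@Q0 runs 3, rem=6, quantum used, demote→Q1. Q0=[P3,P4] Q1=[P1,P2] Q2=[]
t=6-9: P3@Q0 runs 3, rem=10, quantum used, demote→Q1. Q0=[P4] Q1=[P1,P2,P3] Q2=[]
t=9-12: P4@Q0 runs 3, rem=11, quantum used, demote→Q1. Q0=[] Q1=[P1,P2,P3,P4] Q2=[]
t=12-15: P1@Q1 runs 3, rem=0, completes. Q0=[] Q1=[P2,P3,P4] Q2=[]
t=15-19: P2@Q1 runs 4, rem=2, quantum used, demote→Q2. Q0=[] Q1=[P3,P4] Q2=[P2]
t=19-23: P3@Q1 runs 4, rem=6, quantum used, demote→Q2. Q0=[] Q1=[P4] Q2=[P2,P3]
t=23-27: P4@Q1 runs 4, rem=7, quantum used, demote→Q2. Q0=[] Q1=[] Q2=[P2,P3,P4]
t=27-29: P2@Q2 runs 2, rem=0, completes. Q0=[] Q1=[] Q2=[P3,P4]
t=29-35: P3@Q2 runs 6, rem=0, completes. Q0=[] Q1=[] Q2=[P4]
t=35-42: P4@Q2 runs 7, rem=0, completes. Q0=[] Q1=[] Q2=[]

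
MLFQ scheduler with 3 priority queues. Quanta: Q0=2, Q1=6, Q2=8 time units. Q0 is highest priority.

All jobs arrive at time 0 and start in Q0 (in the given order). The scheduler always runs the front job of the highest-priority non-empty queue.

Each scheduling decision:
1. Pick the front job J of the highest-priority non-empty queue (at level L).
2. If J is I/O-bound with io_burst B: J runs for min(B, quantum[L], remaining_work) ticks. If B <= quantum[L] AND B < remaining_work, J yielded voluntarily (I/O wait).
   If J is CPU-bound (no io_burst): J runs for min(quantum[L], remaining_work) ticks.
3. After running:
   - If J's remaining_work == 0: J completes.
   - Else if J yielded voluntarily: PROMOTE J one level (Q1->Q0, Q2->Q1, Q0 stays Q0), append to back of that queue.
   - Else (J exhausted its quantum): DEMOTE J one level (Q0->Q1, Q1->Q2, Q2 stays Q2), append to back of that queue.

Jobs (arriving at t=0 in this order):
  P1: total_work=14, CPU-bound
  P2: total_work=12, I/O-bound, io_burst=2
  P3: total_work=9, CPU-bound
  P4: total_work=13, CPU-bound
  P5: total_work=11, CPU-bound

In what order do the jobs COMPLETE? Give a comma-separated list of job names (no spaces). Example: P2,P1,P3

Answer: P2,P1,P3,P4,P5

Derivation:
t=0-2: P1@Q0 runs 2, rem=12, quantum used, demote→Q1. Q0=[P2,P3,P4,P5] Q1=[P1] Q2=[]
t=2-4: P2@Q0 runs 2, rem=10, I/O yield, promote→Q0. Q0=[P3,P4,P5,P2] Q1=[P1] Q2=[]
t=4-6: P3@Q0 runs 2, rem=7, quantum used, demote→Q1. Q0=[P4,P5,P2] Q1=[P1,P3] Q2=[]
t=6-8: P4@Q0 runs 2, rem=11, quantum used, demote→Q1. Q0=[P5,P2] Q1=[P1,P3,P4] Q2=[]
t=8-10: P5@Q0 runs 2, rem=9, quantum used, demote→Q1. Q0=[P2] Q1=[P1,P3,P4,P5] Q2=[]
t=10-12: P2@Q0 runs 2, rem=8, I/O yield, promote→Q0. Q0=[P2] Q1=[P1,P3,P4,P5] Q2=[]
t=12-14: P2@Q0 runs 2, rem=6, I/O yield, promote→Q0. Q0=[P2] Q1=[P1,P3,P4,P5] Q2=[]
t=14-16: P2@Q0 runs 2, rem=4, I/O yield, promote→Q0. Q0=[P2] Q1=[P1,P3,P4,P5] Q2=[]
t=16-18: P2@Q0 runs 2, rem=2, I/O yield, promote→Q0. Q0=[P2] Q1=[P1,P3,P4,P5] Q2=[]
t=18-20: P2@Q0 runs 2, rem=0, completes. Q0=[] Q1=[P1,P3,P4,P5] Q2=[]
t=20-26: P1@Q1 runs 6, rem=6, quantum used, demote→Q2. Q0=[] Q1=[P3,P4,P5] Q2=[P1]
t=26-32: P3@Q1 runs 6, rem=1, quantum used, demote→Q2. Q0=[] Q1=[P4,P5] Q2=[P1,P3]
t=32-38: P4@Q1 runs 6, rem=5, quantum used, demote→Q2. Q0=[] Q1=[P5] Q2=[P1,P3,P4]
t=38-44: P5@Q1 runs 6, rem=3, quantum used, demote→Q2. Q0=[] Q1=[] Q2=[P1,P3,P4,P5]
t=44-50: P1@Q2 runs 6, rem=0, completes. Q0=[] Q1=[] Q2=[P3,P4,P5]
t=50-51: P3@Q2 runs 1, rem=0, completes. Q0=[] Q1=[] Q2=[P4,P5]
t=51-56: P4@Q2 runs 5, rem=0, completes. Q0=[] Q1=[] Q2=[P5]
t=56-59: P5@Q2 runs 3, rem=0, completes. Q0=[] Q1=[] Q2=[]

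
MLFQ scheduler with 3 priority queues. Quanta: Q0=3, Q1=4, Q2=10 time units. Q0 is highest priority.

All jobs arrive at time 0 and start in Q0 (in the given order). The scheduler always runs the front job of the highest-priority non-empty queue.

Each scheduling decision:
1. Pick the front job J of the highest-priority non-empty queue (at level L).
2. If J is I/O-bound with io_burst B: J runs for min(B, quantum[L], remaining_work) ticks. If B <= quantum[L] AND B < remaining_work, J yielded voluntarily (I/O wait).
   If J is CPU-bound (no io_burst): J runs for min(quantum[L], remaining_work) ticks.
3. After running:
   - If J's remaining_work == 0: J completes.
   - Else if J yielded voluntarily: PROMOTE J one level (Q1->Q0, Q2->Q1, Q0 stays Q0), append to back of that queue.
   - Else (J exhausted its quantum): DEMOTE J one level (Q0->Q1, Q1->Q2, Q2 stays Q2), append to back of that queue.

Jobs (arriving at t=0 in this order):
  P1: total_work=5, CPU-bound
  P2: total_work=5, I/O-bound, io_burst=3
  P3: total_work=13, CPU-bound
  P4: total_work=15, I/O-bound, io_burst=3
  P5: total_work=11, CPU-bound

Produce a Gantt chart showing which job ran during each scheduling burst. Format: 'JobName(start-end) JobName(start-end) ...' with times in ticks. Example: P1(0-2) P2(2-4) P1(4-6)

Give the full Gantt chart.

Answer: P1(0-3) P2(3-6) P3(6-9) P4(9-12) P5(12-15) P2(15-17) P4(17-20) P4(20-23) P4(23-26) P4(26-29) P1(29-31) P3(31-35) P5(35-39) P3(39-45) P5(45-49)

Derivation:
t=0-3: P1@Q0 runs 3, rem=2, quantum used, demote→Q1. Q0=[P2,P3,P4,P5] Q1=[P1] Q2=[]
t=3-6: P2@Q0 runs 3, rem=2, I/O yield, promote→Q0. Q0=[P3,P4,P5,P2] Q1=[P1] Q2=[]
t=6-9: P3@Q0 runs 3, rem=10, quantum used, demote→Q1. Q0=[P4,P5,P2] Q1=[P1,P3] Q2=[]
t=9-12: P4@Q0 runs 3, rem=12, I/O yield, promote→Q0. Q0=[P5,P2,P4] Q1=[P1,P3] Q2=[]
t=12-15: P5@Q0 runs 3, rem=8, quantum used, demote→Q1. Q0=[P2,P4] Q1=[P1,P3,P5] Q2=[]
t=15-17: P2@Q0 runs 2, rem=0, completes. Q0=[P4] Q1=[P1,P3,P5] Q2=[]
t=17-20: P4@Q0 runs 3, rem=9, I/O yield, promote→Q0. Q0=[P4] Q1=[P1,P3,P5] Q2=[]
t=20-23: P4@Q0 runs 3, rem=6, I/O yield, promote→Q0. Q0=[P4] Q1=[P1,P3,P5] Q2=[]
t=23-26: P4@Q0 runs 3, rem=3, I/O yield, promote→Q0. Q0=[P4] Q1=[P1,P3,P5] Q2=[]
t=26-29: P4@Q0 runs 3, rem=0, completes. Q0=[] Q1=[P1,P3,P5] Q2=[]
t=29-31: P1@Q1 runs 2, rem=0, completes. Q0=[] Q1=[P3,P5] Q2=[]
t=31-35: P3@Q1 runs 4, rem=6, quantum used, demote→Q2. Q0=[] Q1=[P5] Q2=[P3]
t=35-39: P5@Q1 runs 4, rem=4, quantum used, demote→Q2. Q0=[] Q1=[] Q2=[P3,P5]
t=39-45: P3@Q2 runs 6, rem=0, completes. Q0=[] Q1=[] Q2=[P5]
t=45-49: P5@Q2 runs 4, rem=0, completes. Q0=[] Q1=[] Q2=[]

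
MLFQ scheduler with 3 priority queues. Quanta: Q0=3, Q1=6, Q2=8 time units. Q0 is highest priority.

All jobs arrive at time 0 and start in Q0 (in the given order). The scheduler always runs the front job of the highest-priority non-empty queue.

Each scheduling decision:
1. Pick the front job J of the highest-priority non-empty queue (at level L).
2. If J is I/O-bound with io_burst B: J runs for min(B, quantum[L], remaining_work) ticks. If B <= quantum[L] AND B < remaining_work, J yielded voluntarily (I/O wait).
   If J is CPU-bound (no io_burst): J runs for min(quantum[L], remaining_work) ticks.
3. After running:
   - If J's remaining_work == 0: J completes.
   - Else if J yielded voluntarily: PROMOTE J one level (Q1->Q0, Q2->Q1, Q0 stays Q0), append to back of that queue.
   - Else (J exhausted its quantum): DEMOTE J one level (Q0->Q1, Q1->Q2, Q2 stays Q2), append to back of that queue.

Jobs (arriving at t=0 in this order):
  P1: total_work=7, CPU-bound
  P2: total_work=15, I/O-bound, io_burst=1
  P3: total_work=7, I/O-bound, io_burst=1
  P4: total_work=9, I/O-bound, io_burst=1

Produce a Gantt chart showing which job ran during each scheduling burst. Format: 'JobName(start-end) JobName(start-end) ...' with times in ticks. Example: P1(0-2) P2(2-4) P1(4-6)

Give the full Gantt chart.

t=0-3: P1@Q0 runs 3, rem=4, quantum used, demote→Q1. Q0=[P2,P3,P4] Q1=[P1] Q2=[]
t=3-4: P2@Q0 runs 1, rem=14, I/O yield, promote→Q0. Q0=[P3,P4,P2] Q1=[P1] Q2=[]
t=4-5: P3@Q0 runs 1, rem=6, I/O yield, promote→Q0. Q0=[P4,P2,P3] Q1=[P1] Q2=[]
t=5-6: P4@Q0 runs 1, rem=8, I/O yield, promote→Q0. Q0=[P2,P3,P4] Q1=[P1] Q2=[]
t=6-7: P2@Q0 runs 1, rem=13, I/O yield, promote→Q0. Q0=[P3,P4,P2] Q1=[P1] Q2=[]
t=7-8: P3@Q0 runs 1, rem=5, I/O yield, promote→Q0. Q0=[P4,P2,P3] Q1=[P1] Q2=[]
t=8-9: P4@Q0 runs 1, rem=7, I/O yield, promote→Q0. Q0=[P2,P3,P4] Q1=[P1] Q2=[]
t=9-10: P2@Q0 runs 1, rem=12, I/O yield, promote→Q0. Q0=[P3,P4,P2] Q1=[P1] Q2=[]
t=10-11: P3@Q0 runs 1, rem=4, I/O yield, promote→Q0. Q0=[P4,P2,P3] Q1=[P1] Q2=[]
t=11-12: P4@Q0 runs 1, rem=6, I/O yield, promote→Q0. Q0=[P2,P3,P4] Q1=[P1] Q2=[]
t=12-13: P2@Q0 runs 1, rem=11, I/O yield, promote→Q0. Q0=[P3,P4,P2] Q1=[P1] Q2=[]
t=13-14: P3@Q0 runs 1, rem=3, I/O yield, promote→Q0. Q0=[P4,P2,P3] Q1=[P1] Q2=[]
t=14-15: P4@Q0 runs 1, rem=5, I/O yield, promote→Q0. Q0=[P2,P3,P4] Q1=[P1] Q2=[]
t=15-16: P2@Q0 runs 1, rem=10, I/O yield, promote→Q0. Q0=[P3,P4,P2] Q1=[P1] Q2=[]
t=16-17: P3@Q0 runs 1, rem=2, I/O yield, promote→Q0. Q0=[P4,P2,P3] Q1=[P1] Q2=[]
t=17-18: P4@Q0 runs 1, rem=4, I/O yield, promote→Q0. Q0=[P2,P3,P4] Q1=[P1] Q2=[]
t=18-19: P2@Q0 runs 1, rem=9, I/O yield, promote→Q0. Q0=[P3,P4,P2] Q1=[P1] Q2=[]
t=19-20: P3@Q0 runs 1, rem=1, I/O yield, promote→Q0. Q0=[P4,P2,P3] Q1=[P1] Q2=[]
t=20-21: P4@Q0 runs 1, rem=3, I/O yield, promote→Q0. Q0=[P2,P3,P4] Q1=[P1] Q2=[]
t=21-22: P2@Q0 runs 1, rem=8, I/O yield, promote→Q0. Q0=[P3,P4,P2] Q1=[P1] Q2=[]
t=22-23: P3@Q0 runs 1, rem=0, completes. Q0=[P4,P2] Q1=[P1] Q2=[]
t=23-24: P4@Q0 runs 1, rem=2, I/O yield, promote→Q0. Q0=[P2,P4] Q1=[P1] Q2=[]
t=24-25: P2@Q0 runs 1, rem=7, I/O yield, promote→Q0. Q0=[P4,P2] Q1=[P1] Q2=[]
t=25-26: P4@Q0 runs 1, rem=1, I/O yield, promote→Q0. Q0=[P2,P4] Q1=[P1] Q2=[]
t=26-27: P2@Q0 runs 1, rem=6, I/O yield, promote→Q0. Q0=[P4,P2] Q1=[P1] Q2=[]
t=27-28: P4@Q0 runs 1, rem=0, completes. Q0=[P2] Q1=[P1] Q2=[]
t=28-29: P2@Q0 runs 1, rem=5, I/O yield, promote→Q0. Q0=[P2] Q1=[P1] Q2=[]
t=29-30: P2@Q0 runs 1, rem=4, I/O yield, promote→Q0. Q0=[P2] Q1=[P1] Q2=[]
t=30-31: P2@Q0 runs 1, rem=3, I/O yield, promote→Q0. Q0=[P2] Q1=[P1] Q2=[]
t=31-32: P2@Q0 runs 1, rem=2, I/O yield, promote→Q0. Q0=[P2] Q1=[P1] Q2=[]
t=32-33: P2@Q0 runs 1, rem=1, I/O yield, promote→Q0. Q0=[P2] Q1=[P1] Q2=[]
t=33-34: P2@Q0 runs 1, rem=0, completes. Q0=[] Q1=[P1] Q2=[]
t=34-38: P1@Q1 runs 4, rem=0, completes. Q0=[] Q1=[] Q2=[]

Answer: P1(0-3) P2(3-4) P3(4-5) P4(5-6) P2(6-7) P3(7-8) P4(8-9) P2(9-10) P3(10-11) P4(11-12) P2(12-13) P3(13-14) P4(14-15) P2(15-16) P3(16-17) P4(17-18) P2(18-19) P3(19-20) P4(20-21) P2(21-22) P3(22-23) P4(23-24) P2(24-25) P4(25-26) P2(26-27) P4(27-28) P2(28-29) P2(29-30) P2(30-31) P2(31-32) P2(32-33) P2(33-34) P1(34-38)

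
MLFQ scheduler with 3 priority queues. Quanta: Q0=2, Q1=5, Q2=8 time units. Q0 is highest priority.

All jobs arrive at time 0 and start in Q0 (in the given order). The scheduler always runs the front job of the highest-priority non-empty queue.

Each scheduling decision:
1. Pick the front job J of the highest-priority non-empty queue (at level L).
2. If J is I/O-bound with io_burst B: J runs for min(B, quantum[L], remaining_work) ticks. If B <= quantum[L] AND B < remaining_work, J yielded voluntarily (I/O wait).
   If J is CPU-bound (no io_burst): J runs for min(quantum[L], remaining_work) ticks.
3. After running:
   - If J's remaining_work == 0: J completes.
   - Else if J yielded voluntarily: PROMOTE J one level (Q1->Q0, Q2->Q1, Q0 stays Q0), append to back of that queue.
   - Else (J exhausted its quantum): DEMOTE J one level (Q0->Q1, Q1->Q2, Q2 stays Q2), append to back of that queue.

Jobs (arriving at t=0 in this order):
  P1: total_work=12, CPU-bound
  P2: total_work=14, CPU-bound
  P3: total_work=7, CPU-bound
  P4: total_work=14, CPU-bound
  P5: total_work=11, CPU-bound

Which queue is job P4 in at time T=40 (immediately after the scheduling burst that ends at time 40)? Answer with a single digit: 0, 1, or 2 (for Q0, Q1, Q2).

Answer: 2

Derivation:
t=0-2: P1@Q0 runs 2, rem=10, quantum used, demote→Q1. Q0=[P2,P3,P4,P5] Q1=[P1] Q2=[]
t=2-4: P2@Q0 runs 2, rem=12, quantum used, demote→Q1. Q0=[P3,P4,P5] Q1=[P1,P2] Q2=[]
t=4-6: P3@Q0 runs 2, rem=5, quantum used, demote→Q1. Q0=[P4,P5] Q1=[P1,P2,P3] Q2=[]
t=6-8: P4@Q0 runs 2, rem=12, quantum used, demote→Q1. Q0=[P5] Q1=[P1,P2,P3,P4] Q2=[]
t=8-10: P5@Q0 runs 2, rem=9, quantum used, demote→Q1. Q0=[] Q1=[P1,P2,P3,P4,P5] Q2=[]
t=10-15: P1@Q1 runs 5, rem=5, quantum used, demote→Q2. Q0=[] Q1=[P2,P3,P4,P5] Q2=[P1]
t=15-20: P2@Q1 runs 5, rem=7, quantum used, demote→Q2. Q0=[] Q1=[P3,P4,P5] Q2=[P1,P2]
t=20-25: P3@Q1 runs 5, rem=0, completes. Q0=[] Q1=[P4,P5] Q2=[P1,P2]
t=25-30: P4@Q1 runs 5, rem=7, quantum used, demote→Q2. Q0=[] Q1=[P5] Q2=[P1,P2,P4]
t=30-35: P5@Q1 runs 5, rem=4, quantum used, demote→Q2. Q0=[] Q1=[] Q2=[P1,P2,P4,P5]
t=35-40: P1@Q2 runs 5, rem=0, completes. Q0=[] Q1=[] Q2=[P2,P4,P5]
t=40-47: P2@Q2 runs 7, rem=0, completes. Q0=[] Q1=[] Q2=[P4,P5]
t=47-54: P4@Q2 runs 7, rem=0, completes. Q0=[] Q1=[] Q2=[P5]
t=54-58: P5@Q2 runs 4, rem=0, completes. Q0=[] Q1=[] Q2=[]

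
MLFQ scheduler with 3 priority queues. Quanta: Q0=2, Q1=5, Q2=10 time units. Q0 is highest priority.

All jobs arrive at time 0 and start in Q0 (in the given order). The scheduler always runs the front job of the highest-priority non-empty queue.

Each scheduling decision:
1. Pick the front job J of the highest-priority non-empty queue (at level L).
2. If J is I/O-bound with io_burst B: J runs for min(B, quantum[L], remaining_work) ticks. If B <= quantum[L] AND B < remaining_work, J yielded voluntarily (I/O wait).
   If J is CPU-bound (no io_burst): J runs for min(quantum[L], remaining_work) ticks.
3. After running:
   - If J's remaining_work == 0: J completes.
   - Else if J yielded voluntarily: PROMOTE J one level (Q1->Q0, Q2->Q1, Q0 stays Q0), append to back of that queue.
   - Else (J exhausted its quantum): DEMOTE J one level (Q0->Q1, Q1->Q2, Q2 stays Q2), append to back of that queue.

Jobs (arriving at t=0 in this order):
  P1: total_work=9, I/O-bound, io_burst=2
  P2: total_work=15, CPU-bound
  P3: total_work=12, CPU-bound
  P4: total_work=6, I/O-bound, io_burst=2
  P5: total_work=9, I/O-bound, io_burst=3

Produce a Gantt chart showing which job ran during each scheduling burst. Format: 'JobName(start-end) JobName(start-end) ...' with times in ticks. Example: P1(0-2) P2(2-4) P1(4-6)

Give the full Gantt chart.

Answer: P1(0-2) P2(2-4) P3(4-6) P4(6-8) P5(8-10) P1(10-12) P4(12-14) P1(14-16) P4(16-18) P1(18-20) P1(20-21) P2(21-26) P3(26-31) P5(31-34) P5(34-36) P5(36-38) P2(38-46) P3(46-51)

Derivation:
t=0-2: P1@Q0 runs 2, rem=7, I/O yield, promote→Q0. Q0=[P2,P3,P4,P5,P1] Q1=[] Q2=[]
t=2-4: P2@Q0 runs 2, rem=13, quantum used, demote→Q1. Q0=[P3,P4,P5,P1] Q1=[P2] Q2=[]
t=4-6: P3@Q0 runs 2, rem=10, quantum used, demote→Q1. Q0=[P4,P5,P1] Q1=[P2,P3] Q2=[]
t=6-8: P4@Q0 runs 2, rem=4, I/O yield, promote→Q0. Q0=[P5,P1,P4] Q1=[P2,P3] Q2=[]
t=8-10: P5@Q0 runs 2, rem=7, quantum used, demote→Q1. Q0=[P1,P4] Q1=[P2,P3,P5] Q2=[]
t=10-12: P1@Q0 runs 2, rem=5, I/O yield, promote→Q0. Q0=[P4,P1] Q1=[P2,P3,P5] Q2=[]
t=12-14: P4@Q0 runs 2, rem=2, I/O yield, promote→Q0. Q0=[P1,P4] Q1=[P2,P3,P5] Q2=[]
t=14-16: P1@Q0 runs 2, rem=3, I/O yield, promote→Q0. Q0=[P4,P1] Q1=[P2,P3,P5] Q2=[]
t=16-18: P4@Q0 runs 2, rem=0, completes. Q0=[P1] Q1=[P2,P3,P5] Q2=[]
t=18-20: P1@Q0 runs 2, rem=1, I/O yield, promote→Q0. Q0=[P1] Q1=[P2,P3,P5] Q2=[]
t=20-21: P1@Q0 runs 1, rem=0, completes. Q0=[] Q1=[P2,P3,P5] Q2=[]
t=21-26: P2@Q1 runs 5, rem=8, quantum used, demote→Q2. Q0=[] Q1=[P3,P5] Q2=[P2]
t=26-31: P3@Q1 runs 5, rem=5, quantum used, demote→Q2. Q0=[] Q1=[P5] Q2=[P2,P3]
t=31-34: P5@Q1 runs 3, rem=4, I/O yield, promote→Q0. Q0=[P5] Q1=[] Q2=[P2,P3]
t=34-36: P5@Q0 runs 2, rem=2, quantum used, demote→Q1. Q0=[] Q1=[P5] Q2=[P2,P3]
t=36-38: P5@Q1 runs 2, rem=0, completes. Q0=[] Q1=[] Q2=[P2,P3]
t=38-46: P2@Q2 runs 8, rem=0, completes. Q0=[] Q1=[] Q2=[P3]
t=46-51: P3@Q2 runs 5, rem=0, completes. Q0=[] Q1=[] Q2=[]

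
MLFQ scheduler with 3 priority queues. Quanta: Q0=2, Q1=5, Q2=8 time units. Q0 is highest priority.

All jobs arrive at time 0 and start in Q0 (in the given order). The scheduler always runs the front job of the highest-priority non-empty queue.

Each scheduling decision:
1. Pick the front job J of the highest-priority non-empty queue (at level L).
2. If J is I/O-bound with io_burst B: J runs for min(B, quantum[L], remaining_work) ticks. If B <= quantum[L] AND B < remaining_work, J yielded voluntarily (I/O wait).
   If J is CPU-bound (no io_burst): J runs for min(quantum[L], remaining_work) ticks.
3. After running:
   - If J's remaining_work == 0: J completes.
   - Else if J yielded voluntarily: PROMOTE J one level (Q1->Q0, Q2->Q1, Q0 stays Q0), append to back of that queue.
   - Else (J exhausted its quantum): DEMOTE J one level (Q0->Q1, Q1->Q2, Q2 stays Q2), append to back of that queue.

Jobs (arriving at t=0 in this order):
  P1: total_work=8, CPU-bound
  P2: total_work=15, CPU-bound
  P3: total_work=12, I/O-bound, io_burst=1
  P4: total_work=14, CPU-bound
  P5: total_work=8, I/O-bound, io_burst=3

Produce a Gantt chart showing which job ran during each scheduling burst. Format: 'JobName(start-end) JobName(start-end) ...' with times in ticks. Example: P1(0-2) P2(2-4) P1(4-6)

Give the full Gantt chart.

Answer: P1(0-2) P2(2-4) P3(4-5) P4(5-7) P5(7-9) P3(9-10) P3(10-11) P3(11-12) P3(12-13) P3(13-14) P3(14-15) P3(15-16) P3(16-17) P3(17-18) P3(18-19) P3(19-20) P1(20-25) P2(25-30) P4(30-35) P5(35-38) P5(38-40) P5(40-41) P1(41-42) P2(42-50) P4(50-57)

Derivation:
t=0-2: P1@Q0 runs 2, rem=6, quantum used, demote→Q1. Q0=[P2,P3,P4,P5] Q1=[P1] Q2=[]
t=2-4: P2@Q0 runs 2, rem=13, quantum used, demote→Q1. Q0=[P3,P4,P5] Q1=[P1,P2] Q2=[]
t=4-5: P3@Q0 runs 1, rem=11, I/O yield, promote→Q0. Q0=[P4,P5,P3] Q1=[P1,P2] Q2=[]
t=5-7: P4@Q0 runs 2, rem=12, quantum used, demote→Q1. Q0=[P5,P3] Q1=[P1,P2,P4] Q2=[]
t=7-9: P5@Q0 runs 2, rem=6, quantum used, demote→Q1. Q0=[P3] Q1=[P1,P2,P4,P5] Q2=[]
t=9-10: P3@Q0 runs 1, rem=10, I/O yield, promote→Q0. Q0=[P3] Q1=[P1,P2,P4,P5] Q2=[]
t=10-11: P3@Q0 runs 1, rem=9, I/O yield, promote→Q0. Q0=[P3] Q1=[P1,P2,P4,P5] Q2=[]
t=11-12: P3@Q0 runs 1, rem=8, I/O yield, promote→Q0. Q0=[P3] Q1=[P1,P2,P4,P5] Q2=[]
t=12-13: P3@Q0 runs 1, rem=7, I/O yield, promote→Q0. Q0=[P3] Q1=[P1,P2,P4,P5] Q2=[]
t=13-14: P3@Q0 runs 1, rem=6, I/O yield, promote→Q0. Q0=[P3] Q1=[P1,P2,P4,P5] Q2=[]
t=14-15: P3@Q0 runs 1, rem=5, I/O yield, promote→Q0. Q0=[P3] Q1=[P1,P2,P4,P5] Q2=[]
t=15-16: P3@Q0 runs 1, rem=4, I/O yield, promote→Q0. Q0=[P3] Q1=[P1,P2,P4,P5] Q2=[]
t=16-17: P3@Q0 runs 1, rem=3, I/O yield, promote→Q0. Q0=[P3] Q1=[P1,P2,P4,P5] Q2=[]
t=17-18: P3@Q0 runs 1, rem=2, I/O yield, promote→Q0. Q0=[P3] Q1=[P1,P2,P4,P5] Q2=[]
t=18-19: P3@Q0 runs 1, rem=1, I/O yield, promote→Q0. Q0=[P3] Q1=[P1,P2,P4,P5] Q2=[]
t=19-20: P3@Q0 runs 1, rem=0, completes. Q0=[] Q1=[P1,P2,P4,P5] Q2=[]
t=20-25: P1@Q1 runs 5, rem=1, quantum used, demote→Q2. Q0=[] Q1=[P2,P4,P5] Q2=[P1]
t=25-30: P2@Q1 runs 5, rem=8, quantum used, demote→Q2. Q0=[] Q1=[P4,P5] Q2=[P1,P2]
t=30-35: P4@Q1 runs 5, rem=7, quantum used, demote→Q2. Q0=[] Q1=[P5] Q2=[P1,P2,P4]
t=35-38: P5@Q1 runs 3, rem=3, I/O yield, promote→Q0. Q0=[P5] Q1=[] Q2=[P1,P2,P4]
t=38-40: P5@Q0 runs 2, rem=1, quantum used, demote→Q1. Q0=[] Q1=[P5] Q2=[P1,P2,P4]
t=40-41: P5@Q1 runs 1, rem=0, completes. Q0=[] Q1=[] Q2=[P1,P2,P4]
t=41-42: P1@Q2 runs 1, rem=0, completes. Q0=[] Q1=[] Q2=[P2,P4]
t=42-50: P2@Q2 runs 8, rem=0, completes. Q0=[] Q1=[] Q2=[P4]
t=50-57: P4@Q2 runs 7, rem=0, completes. Q0=[] Q1=[] Q2=[]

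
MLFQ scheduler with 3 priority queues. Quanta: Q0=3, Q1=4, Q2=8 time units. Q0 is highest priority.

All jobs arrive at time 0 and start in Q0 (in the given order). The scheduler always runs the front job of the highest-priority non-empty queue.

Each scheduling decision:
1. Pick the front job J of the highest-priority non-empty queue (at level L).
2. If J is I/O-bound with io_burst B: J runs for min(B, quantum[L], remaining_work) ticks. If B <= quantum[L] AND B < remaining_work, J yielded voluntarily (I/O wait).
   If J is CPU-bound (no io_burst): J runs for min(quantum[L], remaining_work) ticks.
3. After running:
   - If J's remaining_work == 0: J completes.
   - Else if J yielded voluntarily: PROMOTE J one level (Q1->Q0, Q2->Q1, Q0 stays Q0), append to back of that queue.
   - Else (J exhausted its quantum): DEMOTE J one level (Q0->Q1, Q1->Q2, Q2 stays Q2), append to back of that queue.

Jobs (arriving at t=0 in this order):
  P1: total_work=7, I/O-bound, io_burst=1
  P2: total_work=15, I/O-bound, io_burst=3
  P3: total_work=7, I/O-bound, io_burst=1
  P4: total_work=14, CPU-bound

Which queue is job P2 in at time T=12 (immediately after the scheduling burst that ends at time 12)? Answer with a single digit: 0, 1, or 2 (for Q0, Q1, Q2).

Answer: 0

Derivation:
t=0-1: P1@Q0 runs 1, rem=6, I/O yield, promote→Q0. Q0=[P2,P3,P4,P1] Q1=[] Q2=[]
t=1-4: P2@Q0 runs 3, rem=12, I/O yield, promote→Q0. Q0=[P3,P4,P1,P2] Q1=[] Q2=[]
t=4-5: P3@Q0 runs 1, rem=6, I/O yield, promote→Q0. Q0=[P4,P1,P2,P3] Q1=[] Q2=[]
t=5-8: P4@Q0 runs 3, rem=11, quantum used, demote→Q1. Q0=[P1,P2,P3] Q1=[P4] Q2=[]
t=8-9: P1@Q0 runs 1, rem=5, I/O yield, promote→Q0. Q0=[P2,P3,P1] Q1=[P4] Q2=[]
t=9-12: P2@Q0 runs 3, rem=9, I/O yield, promote→Q0. Q0=[P3,P1,P2] Q1=[P4] Q2=[]
t=12-13: P3@Q0 runs 1, rem=5, I/O yield, promote→Q0. Q0=[P1,P2,P3] Q1=[P4] Q2=[]
t=13-14: P1@Q0 runs 1, rem=4, I/O yield, promote→Q0. Q0=[P2,P3,P1] Q1=[P4] Q2=[]
t=14-17: P2@Q0 runs 3, rem=6, I/O yield, promote→Q0. Q0=[P3,P1,P2] Q1=[P4] Q2=[]
t=17-18: P3@Q0 runs 1, rem=4, I/O yield, promote→Q0. Q0=[P1,P2,P3] Q1=[P4] Q2=[]
t=18-19: P1@Q0 runs 1, rem=3, I/O yield, promote→Q0. Q0=[P2,P3,P1] Q1=[P4] Q2=[]
t=19-22: P2@Q0 runs 3, rem=3, I/O yield, promote→Q0. Q0=[P3,P1,P2] Q1=[P4] Q2=[]
t=22-23: P3@Q0 runs 1, rem=3, I/O yield, promote→Q0. Q0=[P1,P2,P3] Q1=[P4] Q2=[]
t=23-24: P1@Q0 runs 1, rem=2, I/O yield, promote→Q0. Q0=[P2,P3,P1] Q1=[P4] Q2=[]
t=24-27: P2@Q0 runs 3, rem=0, completes. Q0=[P3,P1] Q1=[P4] Q2=[]
t=27-28: P3@Q0 runs 1, rem=2, I/O yield, promote→Q0. Q0=[P1,P3] Q1=[P4] Q2=[]
t=28-29: P1@Q0 runs 1, rem=1, I/O yield, promote→Q0. Q0=[P3,P1] Q1=[P4] Q2=[]
t=29-30: P3@Q0 runs 1, rem=1, I/O yield, promote→Q0. Q0=[P1,P3] Q1=[P4] Q2=[]
t=30-31: P1@Q0 runs 1, rem=0, completes. Q0=[P3] Q1=[P4] Q2=[]
t=31-32: P3@Q0 runs 1, rem=0, completes. Q0=[] Q1=[P4] Q2=[]
t=32-36: P4@Q1 runs 4, rem=7, quantum used, demote→Q2. Q0=[] Q1=[] Q2=[P4]
t=36-43: P4@Q2 runs 7, rem=0, completes. Q0=[] Q1=[] Q2=[]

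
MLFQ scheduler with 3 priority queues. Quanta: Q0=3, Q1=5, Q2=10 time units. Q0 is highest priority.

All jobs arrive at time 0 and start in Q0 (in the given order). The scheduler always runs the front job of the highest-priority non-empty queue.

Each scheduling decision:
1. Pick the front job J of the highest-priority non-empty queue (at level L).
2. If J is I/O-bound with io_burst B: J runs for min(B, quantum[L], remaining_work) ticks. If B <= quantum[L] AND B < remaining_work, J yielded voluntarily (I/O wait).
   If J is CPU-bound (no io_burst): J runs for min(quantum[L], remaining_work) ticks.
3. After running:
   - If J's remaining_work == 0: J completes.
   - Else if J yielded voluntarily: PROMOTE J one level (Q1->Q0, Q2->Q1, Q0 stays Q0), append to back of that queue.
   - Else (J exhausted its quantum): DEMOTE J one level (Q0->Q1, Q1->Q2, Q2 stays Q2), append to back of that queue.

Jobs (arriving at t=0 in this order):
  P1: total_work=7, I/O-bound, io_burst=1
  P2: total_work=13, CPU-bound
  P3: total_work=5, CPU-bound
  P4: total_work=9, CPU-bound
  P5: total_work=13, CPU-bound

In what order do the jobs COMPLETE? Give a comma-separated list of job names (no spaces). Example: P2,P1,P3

Answer: P1,P3,P2,P4,P5

Derivation:
t=0-1: P1@Q0 runs 1, rem=6, I/O yield, promote→Q0. Q0=[P2,P3,P4,P5,P1] Q1=[] Q2=[]
t=1-4: P2@Q0 runs 3, rem=10, quantum used, demote→Q1. Q0=[P3,P4,P5,P1] Q1=[P2] Q2=[]
t=4-7: P3@Q0 runs 3, rem=2, quantum used, demote→Q1. Q0=[P4,P5,P1] Q1=[P2,P3] Q2=[]
t=7-10: P4@Q0 runs 3, rem=6, quantum used, demote→Q1. Q0=[P5,P1] Q1=[P2,P3,P4] Q2=[]
t=10-13: P5@Q0 runs 3, rem=10, quantum used, demote→Q1. Q0=[P1] Q1=[P2,P3,P4,P5] Q2=[]
t=13-14: P1@Q0 runs 1, rem=5, I/O yield, promote→Q0. Q0=[P1] Q1=[P2,P3,P4,P5] Q2=[]
t=14-15: P1@Q0 runs 1, rem=4, I/O yield, promote→Q0. Q0=[P1] Q1=[P2,P3,P4,P5] Q2=[]
t=15-16: P1@Q0 runs 1, rem=3, I/O yield, promote→Q0. Q0=[P1] Q1=[P2,P3,P4,P5] Q2=[]
t=16-17: P1@Q0 runs 1, rem=2, I/O yield, promote→Q0. Q0=[P1] Q1=[P2,P3,P4,P5] Q2=[]
t=17-18: P1@Q0 runs 1, rem=1, I/O yield, promote→Q0. Q0=[P1] Q1=[P2,P3,P4,P5] Q2=[]
t=18-19: P1@Q0 runs 1, rem=0, completes. Q0=[] Q1=[P2,P3,P4,P5] Q2=[]
t=19-24: P2@Q1 runs 5, rem=5, quantum used, demote→Q2. Q0=[] Q1=[P3,P4,P5] Q2=[P2]
t=24-26: P3@Q1 runs 2, rem=0, completes. Q0=[] Q1=[P4,P5] Q2=[P2]
t=26-31: P4@Q1 runs 5, rem=1, quantum used, demote→Q2. Q0=[] Q1=[P5] Q2=[P2,P4]
t=31-36: P5@Q1 runs 5, rem=5, quantum used, demote→Q2. Q0=[] Q1=[] Q2=[P2,P4,P5]
t=36-41: P2@Q2 runs 5, rem=0, completes. Q0=[] Q1=[] Q2=[P4,P5]
t=41-42: P4@Q2 runs 1, rem=0, completes. Q0=[] Q1=[] Q2=[P5]
t=42-47: P5@Q2 runs 5, rem=0, completes. Q0=[] Q1=[] Q2=[]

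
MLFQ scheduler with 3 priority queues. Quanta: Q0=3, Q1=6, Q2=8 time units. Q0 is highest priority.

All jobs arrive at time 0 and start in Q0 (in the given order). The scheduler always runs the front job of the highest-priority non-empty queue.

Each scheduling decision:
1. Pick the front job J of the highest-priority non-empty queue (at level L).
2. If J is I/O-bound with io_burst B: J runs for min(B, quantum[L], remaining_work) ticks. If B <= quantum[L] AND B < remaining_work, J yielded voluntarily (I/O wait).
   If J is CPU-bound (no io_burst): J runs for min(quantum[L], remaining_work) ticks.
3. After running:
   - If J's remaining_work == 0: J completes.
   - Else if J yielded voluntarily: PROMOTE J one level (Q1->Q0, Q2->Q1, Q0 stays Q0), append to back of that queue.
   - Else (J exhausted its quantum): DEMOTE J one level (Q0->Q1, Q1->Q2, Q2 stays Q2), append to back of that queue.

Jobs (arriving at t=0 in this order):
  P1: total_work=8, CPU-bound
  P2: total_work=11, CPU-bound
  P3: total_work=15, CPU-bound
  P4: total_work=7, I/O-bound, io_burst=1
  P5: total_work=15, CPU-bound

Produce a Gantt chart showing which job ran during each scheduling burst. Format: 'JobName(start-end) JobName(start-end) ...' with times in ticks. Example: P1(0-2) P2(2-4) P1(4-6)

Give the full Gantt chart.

t=0-3: P1@Q0 runs 3, rem=5, quantum used, demote→Q1. Q0=[P2,P3,P4,P5] Q1=[P1] Q2=[]
t=3-6: P2@Q0 runs 3, rem=8, quantum used, demote→Q1. Q0=[P3,P4,P5] Q1=[P1,P2] Q2=[]
t=6-9: P3@Q0 runs 3, rem=12, quantum used, demote→Q1. Q0=[P4,P5] Q1=[P1,P2,P3] Q2=[]
t=9-10: P4@Q0 runs 1, rem=6, I/O yield, promote→Q0. Q0=[P5,P4] Q1=[P1,P2,P3] Q2=[]
t=10-13: P5@Q0 runs 3, rem=12, quantum used, demote→Q1. Q0=[P4] Q1=[P1,P2,P3,P5] Q2=[]
t=13-14: P4@Q0 runs 1, rem=5, I/O yield, promote→Q0. Q0=[P4] Q1=[P1,P2,P3,P5] Q2=[]
t=14-15: P4@Q0 runs 1, rem=4, I/O yield, promote→Q0. Q0=[P4] Q1=[P1,P2,P3,P5] Q2=[]
t=15-16: P4@Q0 runs 1, rem=3, I/O yield, promote→Q0. Q0=[P4] Q1=[P1,P2,P3,P5] Q2=[]
t=16-17: P4@Q0 runs 1, rem=2, I/O yield, promote→Q0. Q0=[P4] Q1=[P1,P2,P3,P5] Q2=[]
t=17-18: P4@Q0 runs 1, rem=1, I/O yield, promote→Q0. Q0=[P4] Q1=[P1,P2,P3,P5] Q2=[]
t=18-19: P4@Q0 runs 1, rem=0, completes. Q0=[] Q1=[P1,P2,P3,P5] Q2=[]
t=19-24: P1@Q1 runs 5, rem=0, completes. Q0=[] Q1=[P2,P3,P5] Q2=[]
t=24-30: P2@Q1 runs 6, rem=2, quantum used, demote→Q2. Q0=[] Q1=[P3,P5] Q2=[P2]
t=30-36: P3@Q1 runs 6, rem=6, quantum used, demote→Q2. Q0=[] Q1=[P5] Q2=[P2,P3]
t=36-42: P5@Q1 runs 6, rem=6, quantum used, demote→Q2. Q0=[] Q1=[] Q2=[P2,P3,P5]
t=42-44: P2@Q2 runs 2, rem=0, completes. Q0=[] Q1=[] Q2=[P3,P5]
t=44-50: P3@Q2 runs 6, rem=0, completes. Q0=[] Q1=[] Q2=[P5]
t=50-56: P5@Q2 runs 6, rem=0, completes. Q0=[] Q1=[] Q2=[]

Answer: P1(0-3) P2(3-6) P3(6-9) P4(9-10) P5(10-13) P4(13-14) P4(14-15) P4(15-16) P4(16-17) P4(17-18) P4(18-19) P1(19-24) P2(24-30) P3(30-36) P5(36-42) P2(42-44) P3(44-50) P5(50-56)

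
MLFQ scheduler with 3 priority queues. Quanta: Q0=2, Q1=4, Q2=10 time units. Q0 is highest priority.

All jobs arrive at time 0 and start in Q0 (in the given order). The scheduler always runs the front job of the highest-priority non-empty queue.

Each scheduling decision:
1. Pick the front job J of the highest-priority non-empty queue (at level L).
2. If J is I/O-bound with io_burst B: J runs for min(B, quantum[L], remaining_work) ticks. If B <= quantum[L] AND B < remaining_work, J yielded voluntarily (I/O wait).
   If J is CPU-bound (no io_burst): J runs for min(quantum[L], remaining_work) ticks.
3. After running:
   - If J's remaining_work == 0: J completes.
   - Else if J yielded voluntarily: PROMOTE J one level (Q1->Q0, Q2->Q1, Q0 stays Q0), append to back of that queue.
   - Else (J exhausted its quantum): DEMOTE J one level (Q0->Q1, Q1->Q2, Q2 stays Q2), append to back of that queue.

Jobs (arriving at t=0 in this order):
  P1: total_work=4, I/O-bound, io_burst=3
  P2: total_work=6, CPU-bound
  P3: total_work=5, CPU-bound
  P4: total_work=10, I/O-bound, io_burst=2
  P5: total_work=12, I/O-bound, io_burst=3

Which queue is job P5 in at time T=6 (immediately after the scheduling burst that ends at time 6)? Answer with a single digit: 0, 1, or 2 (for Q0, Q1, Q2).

Answer: 0

Derivation:
t=0-2: P1@Q0 runs 2, rem=2, quantum used, demote→Q1. Q0=[P2,P3,P4,P5] Q1=[P1] Q2=[]
t=2-4: P2@Q0 runs 2, rem=4, quantum used, demote→Q1. Q0=[P3,P4,P5] Q1=[P1,P2] Q2=[]
t=4-6: P3@Q0 runs 2, rem=3, quantum used, demote→Q1. Q0=[P4,P5] Q1=[P1,P2,P3] Q2=[]
t=6-8: P4@Q0 runs 2, rem=8, I/O yield, promote→Q0. Q0=[P5,P4] Q1=[P1,P2,P3] Q2=[]
t=8-10: P5@Q0 runs 2, rem=10, quantum used, demote→Q1. Q0=[P4] Q1=[P1,P2,P3,P5] Q2=[]
t=10-12: P4@Q0 runs 2, rem=6, I/O yield, promote→Q0. Q0=[P4] Q1=[P1,P2,P3,P5] Q2=[]
t=12-14: P4@Q0 runs 2, rem=4, I/O yield, promote→Q0. Q0=[P4] Q1=[P1,P2,P3,P5] Q2=[]
t=14-16: P4@Q0 runs 2, rem=2, I/O yield, promote→Q0. Q0=[P4] Q1=[P1,P2,P3,P5] Q2=[]
t=16-18: P4@Q0 runs 2, rem=0, completes. Q0=[] Q1=[P1,P2,P3,P5] Q2=[]
t=18-20: P1@Q1 runs 2, rem=0, completes. Q0=[] Q1=[P2,P3,P5] Q2=[]
t=20-24: P2@Q1 runs 4, rem=0, completes. Q0=[] Q1=[P3,P5] Q2=[]
t=24-27: P3@Q1 runs 3, rem=0, completes. Q0=[] Q1=[P5] Q2=[]
t=27-30: P5@Q1 runs 3, rem=7, I/O yield, promote→Q0. Q0=[P5] Q1=[] Q2=[]
t=30-32: P5@Q0 runs 2, rem=5, quantum used, demote→Q1. Q0=[] Q1=[P5] Q2=[]
t=32-35: P5@Q1 runs 3, rem=2, I/O yield, promote→Q0. Q0=[P5] Q1=[] Q2=[]
t=35-37: P5@Q0 runs 2, rem=0, completes. Q0=[] Q1=[] Q2=[]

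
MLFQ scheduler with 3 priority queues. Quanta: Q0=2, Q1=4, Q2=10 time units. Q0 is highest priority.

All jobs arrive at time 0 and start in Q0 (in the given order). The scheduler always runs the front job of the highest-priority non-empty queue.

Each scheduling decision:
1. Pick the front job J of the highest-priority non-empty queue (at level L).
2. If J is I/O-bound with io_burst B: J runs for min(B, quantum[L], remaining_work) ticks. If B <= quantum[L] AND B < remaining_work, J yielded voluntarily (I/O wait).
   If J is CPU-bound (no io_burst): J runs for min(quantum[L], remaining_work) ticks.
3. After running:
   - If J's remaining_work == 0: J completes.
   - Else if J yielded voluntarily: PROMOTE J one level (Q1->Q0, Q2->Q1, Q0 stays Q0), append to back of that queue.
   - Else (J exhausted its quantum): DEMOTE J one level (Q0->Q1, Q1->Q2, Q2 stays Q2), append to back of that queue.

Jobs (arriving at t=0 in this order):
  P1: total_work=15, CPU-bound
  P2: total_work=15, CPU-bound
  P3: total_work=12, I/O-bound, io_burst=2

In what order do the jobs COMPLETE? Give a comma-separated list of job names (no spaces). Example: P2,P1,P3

t=0-2: P1@Q0 runs 2, rem=13, quantum used, demote→Q1. Q0=[P2,P3] Q1=[P1] Q2=[]
t=2-4: P2@Q0 runs 2, rem=13, quantum used, demote→Q1. Q0=[P3] Q1=[P1,P2] Q2=[]
t=4-6: P3@Q0 runs 2, rem=10, I/O yield, promote→Q0. Q0=[P3] Q1=[P1,P2] Q2=[]
t=6-8: P3@Q0 runs 2, rem=8, I/O yield, promote→Q0. Q0=[P3] Q1=[P1,P2] Q2=[]
t=8-10: P3@Q0 runs 2, rem=6, I/O yield, promote→Q0. Q0=[P3] Q1=[P1,P2] Q2=[]
t=10-12: P3@Q0 runs 2, rem=4, I/O yield, promote→Q0. Q0=[P3] Q1=[P1,P2] Q2=[]
t=12-14: P3@Q0 runs 2, rem=2, I/O yield, promote→Q0. Q0=[P3] Q1=[P1,P2] Q2=[]
t=14-16: P3@Q0 runs 2, rem=0, completes. Q0=[] Q1=[P1,P2] Q2=[]
t=16-20: P1@Q1 runs 4, rem=9, quantum used, demote→Q2. Q0=[] Q1=[P2] Q2=[P1]
t=20-24: P2@Q1 runs 4, rem=9, quantum used, demote→Q2. Q0=[] Q1=[] Q2=[P1,P2]
t=24-33: P1@Q2 runs 9, rem=0, completes. Q0=[] Q1=[] Q2=[P2]
t=33-42: P2@Q2 runs 9, rem=0, completes. Q0=[] Q1=[] Q2=[]

Answer: P3,P1,P2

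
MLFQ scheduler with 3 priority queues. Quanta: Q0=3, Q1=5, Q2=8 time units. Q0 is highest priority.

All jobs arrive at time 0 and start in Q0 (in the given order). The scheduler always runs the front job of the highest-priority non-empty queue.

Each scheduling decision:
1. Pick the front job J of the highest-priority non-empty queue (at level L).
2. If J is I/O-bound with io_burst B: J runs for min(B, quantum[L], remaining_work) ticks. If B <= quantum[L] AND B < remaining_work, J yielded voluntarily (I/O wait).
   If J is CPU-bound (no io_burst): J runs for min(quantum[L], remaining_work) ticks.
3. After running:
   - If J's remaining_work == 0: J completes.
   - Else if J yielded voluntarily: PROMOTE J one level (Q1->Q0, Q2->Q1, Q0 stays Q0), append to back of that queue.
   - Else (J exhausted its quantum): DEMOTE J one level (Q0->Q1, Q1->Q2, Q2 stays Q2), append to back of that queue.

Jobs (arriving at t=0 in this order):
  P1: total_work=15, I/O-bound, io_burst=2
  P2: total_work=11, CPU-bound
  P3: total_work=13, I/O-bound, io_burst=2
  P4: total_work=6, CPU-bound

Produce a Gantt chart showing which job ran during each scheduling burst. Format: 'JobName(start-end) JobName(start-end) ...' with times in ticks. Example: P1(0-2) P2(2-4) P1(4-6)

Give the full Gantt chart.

t=0-2: P1@Q0 runs 2, rem=13, I/O yield, promote→Q0. Q0=[P2,P3,P4,P1] Q1=[] Q2=[]
t=2-5: P2@Q0 runs 3, rem=8, quantum used, demote→Q1. Q0=[P3,P4,P1] Q1=[P2] Q2=[]
t=5-7: P3@Q0 runs 2, rem=11, I/O yield, promote→Q0. Q0=[P4,P1,P3] Q1=[P2] Q2=[]
t=7-10: P4@Q0 runs 3, rem=3, quantum used, demote→Q1. Q0=[P1,P3] Q1=[P2,P4] Q2=[]
t=10-12: P1@Q0 runs 2, rem=11, I/O yield, promote→Q0. Q0=[P3,P1] Q1=[P2,P4] Q2=[]
t=12-14: P3@Q0 runs 2, rem=9, I/O yield, promote→Q0. Q0=[P1,P3] Q1=[P2,P4] Q2=[]
t=14-16: P1@Q0 runs 2, rem=9, I/O yield, promote→Q0. Q0=[P3,P1] Q1=[P2,P4] Q2=[]
t=16-18: P3@Q0 runs 2, rem=7, I/O yield, promote→Q0. Q0=[P1,P3] Q1=[P2,P4] Q2=[]
t=18-20: P1@Q0 runs 2, rem=7, I/O yield, promote→Q0. Q0=[P3,P1] Q1=[P2,P4] Q2=[]
t=20-22: P3@Q0 runs 2, rem=5, I/O yield, promote→Q0. Q0=[P1,P3] Q1=[P2,P4] Q2=[]
t=22-24: P1@Q0 runs 2, rem=5, I/O yield, promote→Q0. Q0=[P3,P1] Q1=[P2,P4] Q2=[]
t=24-26: P3@Q0 runs 2, rem=3, I/O yield, promote→Q0. Q0=[P1,P3] Q1=[P2,P4] Q2=[]
t=26-28: P1@Q0 runs 2, rem=3, I/O yield, promote→Q0. Q0=[P3,P1] Q1=[P2,P4] Q2=[]
t=28-30: P3@Q0 runs 2, rem=1, I/O yield, promote→Q0. Q0=[P1,P3] Q1=[P2,P4] Q2=[]
t=30-32: P1@Q0 runs 2, rem=1, I/O yield, promote→Q0. Q0=[P3,P1] Q1=[P2,P4] Q2=[]
t=32-33: P3@Q0 runs 1, rem=0, completes. Q0=[P1] Q1=[P2,P4] Q2=[]
t=33-34: P1@Q0 runs 1, rem=0, completes. Q0=[] Q1=[P2,P4] Q2=[]
t=34-39: P2@Q1 runs 5, rem=3, quantum used, demote→Q2. Q0=[] Q1=[P4] Q2=[P2]
t=39-42: P4@Q1 runs 3, rem=0, completes. Q0=[] Q1=[] Q2=[P2]
t=42-45: P2@Q2 runs 3, rem=0, completes. Q0=[] Q1=[] Q2=[]

Answer: P1(0-2) P2(2-5) P3(5-7) P4(7-10) P1(10-12) P3(12-14) P1(14-16) P3(16-18) P1(18-20) P3(20-22) P1(22-24) P3(24-26) P1(26-28) P3(28-30) P1(30-32) P3(32-33) P1(33-34) P2(34-39) P4(39-42) P2(42-45)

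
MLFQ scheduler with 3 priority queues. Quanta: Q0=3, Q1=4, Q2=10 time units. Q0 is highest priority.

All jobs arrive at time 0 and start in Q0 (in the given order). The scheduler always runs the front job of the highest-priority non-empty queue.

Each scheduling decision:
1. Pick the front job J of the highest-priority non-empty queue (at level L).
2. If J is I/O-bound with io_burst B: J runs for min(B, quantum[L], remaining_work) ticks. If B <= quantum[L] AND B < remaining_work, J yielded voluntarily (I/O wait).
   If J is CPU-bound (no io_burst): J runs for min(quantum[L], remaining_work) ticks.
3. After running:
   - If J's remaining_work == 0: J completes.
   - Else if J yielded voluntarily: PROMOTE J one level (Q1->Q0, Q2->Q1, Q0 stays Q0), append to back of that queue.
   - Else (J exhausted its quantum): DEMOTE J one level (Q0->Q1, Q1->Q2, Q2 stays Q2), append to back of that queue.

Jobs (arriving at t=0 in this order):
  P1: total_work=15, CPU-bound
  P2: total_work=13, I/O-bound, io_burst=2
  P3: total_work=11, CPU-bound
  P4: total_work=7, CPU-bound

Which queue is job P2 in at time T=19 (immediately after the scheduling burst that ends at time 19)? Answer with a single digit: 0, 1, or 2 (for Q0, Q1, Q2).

Answer: 0

Derivation:
t=0-3: P1@Q0 runs 3, rem=12, quantum used, demote→Q1. Q0=[P2,P3,P4] Q1=[P1] Q2=[]
t=3-5: P2@Q0 runs 2, rem=11, I/O yield, promote→Q0. Q0=[P3,P4,P2] Q1=[P1] Q2=[]
t=5-8: P3@Q0 runs 3, rem=8, quantum used, demote→Q1. Q0=[P4,P2] Q1=[P1,P3] Q2=[]
t=8-11: P4@Q0 runs 3, rem=4, quantum used, demote→Q1. Q0=[P2] Q1=[P1,P3,P4] Q2=[]
t=11-13: P2@Q0 runs 2, rem=9, I/O yield, promote→Q0. Q0=[P2] Q1=[P1,P3,P4] Q2=[]
t=13-15: P2@Q0 runs 2, rem=7, I/O yield, promote→Q0. Q0=[P2] Q1=[P1,P3,P4] Q2=[]
t=15-17: P2@Q0 runs 2, rem=5, I/O yield, promote→Q0. Q0=[P2] Q1=[P1,P3,P4] Q2=[]
t=17-19: P2@Q0 runs 2, rem=3, I/O yield, promote→Q0. Q0=[P2] Q1=[P1,P3,P4] Q2=[]
t=19-21: P2@Q0 runs 2, rem=1, I/O yield, promote→Q0. Q0=[P2] Q1=[P1,P3,P4] Q2=[]
t=21-22: P2@Q0 runs 1, rem=0, completes. Q0=[] Q1=[P1,P3,P4] Q2=[]
t=22-26: P1@Q1 runs 4, rem=8, quantum used, demote→Q2. Q0=[] Q1=[P3,P4] Q2=[P1]
t=26-30: P3@Q1 runs 4, rem=4, quantum used, demote→Q2. Q0=[] Q1=[P4] Q2=[P1,P3]
t=30-34: P4@Q1 runs 4, rem=0, completes. Q0=[] Q1=[] Q2=[P1,P3]
t=34-42: P1@Q2 runs 8, rem=0, completes. Q0=[] Q1=[] Q2=[P3]
t=42-46: P3@Q2 runs 4, rem=0, completes. Q0=[] Q1=[] Q2=[]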